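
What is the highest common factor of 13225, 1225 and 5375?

gcd(13225, 1225): 13225 = 10·1225 + 975; 1225 = 1·975 + 250; 975 = 3·250 + 225; 250 = 1·225 + 25; 225 = 9·25 + 0 → 25
gcd(25, 5375): 5375 = 215·25 + 0 → 25

25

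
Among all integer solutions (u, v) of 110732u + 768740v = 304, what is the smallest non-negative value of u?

Euclid: 768740 = 6·110732 + 104348; 110732 = 1·104348 + 6384; 104348 = 16·6384 + 2204; 6384 = 2·2204 + 1976; 2204 = 1·1976 + 228; 1976 = 8·228 + 152; 228 = 1·152 + 76; 152 = 2·76 + 0 → gcd = 76; 304 = 76·4.
Back-substitution yields 110732·(-3492) + 768740·(503) = 76, so one solution is u = -3492·4 = -13968, v = 503·4 = 2012.
Solutions in u differ by 768740/76 = 10115; the one in [0, 10115) is -13968 mod 10115 = 6262.

6262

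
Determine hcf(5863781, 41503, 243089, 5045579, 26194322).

gcd(5863781, 41503): 5863781 = 141·41503 + 11858; 41503 = 3·11858 + 5929; 11858 = 2·5929 + 0 → 5929
gcd(5929, 243089): 243089 = 41·5929 + 0 → 5929
gcd(5929, 5045579): 5045579 = 851·5929 + 0 → 5929
gcd(5929, 26194322): 26194322 = 4418·5929 + 0 → 5929

5929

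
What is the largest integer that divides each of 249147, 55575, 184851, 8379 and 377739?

171

gcd(249147, 55575): 249147 = 4·55575 + 26847; 55575 = 2·26847 + 1881; 26847 = 14·1881 + 513; 1881 = 3·513 + 342; 513 = 1·342 + 171; 342 = 2·171 + 0 → 171
gcd(171, 184851): 184851 = 1081·171 + 0 → 171
gcd(171, 8379): 8379 = 49·171 + 0 → 171
gcd(171, 377739): 377739 = 2209·171 + 0 → 171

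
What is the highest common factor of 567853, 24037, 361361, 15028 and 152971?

13

567853 = 11² · 13 · 19²; 24037 = 13 · 43²; 361361 = 7 · 11 · 13 · 19²; 15028 = 2² · 13 · 17²; 152971 = 7 · 13 · 41²
gcd takes min exponent of each prime: 13 = 13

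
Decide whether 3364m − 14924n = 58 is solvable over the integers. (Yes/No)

No

gcd(3364, 14924): 14924 = 4·3364 + 1468; 3364 = 2·1468 + 428; 1468 = 3·428 + 184; 428 = 2·184 + 60; 184 = 3·60 + 4; 60 = 15·4 + 0 → 4
4 does not divide 58, so a solution does not exist.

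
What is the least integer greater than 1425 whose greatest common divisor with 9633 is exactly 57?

Multiples of 57 above 1425: 57·26, 57·27, … . Need the cofactor coprime to 9633/57 = 169.
Checking s = 26, 27, … the first with gcd(s, 169) = 1 is s = 27, giving 1539.

1539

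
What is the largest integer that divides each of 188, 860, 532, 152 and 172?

4

gcd(188, 860): 860 = 4·188 + 108; 188 = 1·108 + 80; 108 = 1·80 + 28; 80 = 2·28 + 24; 28 = 1·24 + 4; 24 = 6·4 + 0 → 4
gcd(4, 532): 532 = 133·4 + 0 → 4
gcd(4, 152): 152 = 38·4 + 0 → 4
gcd(4, 172): 172 = 43·4 + 0 → 4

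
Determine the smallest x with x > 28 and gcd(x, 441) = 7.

35

Multiples of 7 above 28: 7·5, 7·6, … . Need the cofactor coprime to 441/7 = 63.
Checking s = 5, 6, … the first with gcd(s, 63) = 1 is s = 5, giving 35.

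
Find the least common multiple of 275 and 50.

550

275 = 5² · 11; 50 = 2 · 5²
max exponents: 2 · 5² · 11 = 550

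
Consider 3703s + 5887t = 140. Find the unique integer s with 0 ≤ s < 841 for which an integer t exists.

Euclid: 5887 = 1·3703 + 2184; 3703 = 1·2184 + 1519; 2184 = 1·1519 + 665; 1519 = 2·665 + 189; 665 = 3·189 + 98; 189 = 1·98 + 91; 98 = 1·91 + 7; 91 = 13·7 + 0 → gcd = 7; 140 = 7·20.
Back-substitution yields 3703·(-62) + 5887·(39) = 7, so one solution is s = -62·20 = -1240, t = 39·20 = 780.
Solutions in s differ by 5887/7 = 841; the one in [0, 841) is -1240 mod 841 = 442.

442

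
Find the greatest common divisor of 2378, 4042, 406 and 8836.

2

gcd(2378, 4042): 4042 = 1·2378 + 1664; 2378 = 1·1664 + 714; 1664 = 2·714 + 236; 714 = 3·236 + 6; 236 = 39·6 + 2; 6 = 3·2 + 0 → 2
gcd(2, 406): 406 = 203·2 + 0 → 2
gcd(2, 8836): 8836 = 4418·2 + 0 → 2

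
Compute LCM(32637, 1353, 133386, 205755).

32637 = 3 · 11 · 23 · 43; 1353 = 3 · 11 · 41; 133386 = 2 · 3 · 11 · 43 · 47; 205755 = 3 · 5 · 11 · 29 · 43
lcm takes max exponent of each prime: 2 · 3 · 5 · 11 · 23 · 29 · 41 · 43 · 47 = 18238534710

18238534710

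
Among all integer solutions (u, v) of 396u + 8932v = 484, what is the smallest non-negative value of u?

Reduce mod 8932: 396u ≡ 484 (mod 8932). With g = gcd(396, 8932) = 44 dividing 484, divide through: 9u ≡ 11 (mod 203).
Since gcd(9, 203) = 1, u ≡ 11·(9)⁻¹ ≡ 114 (mod 203). Smallest non-negative: 114.

114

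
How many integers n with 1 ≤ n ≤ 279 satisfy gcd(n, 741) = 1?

163

Prime factors of 741: 3, 13, 19. Count integers ≤ 279 divisible by none of them.
By inclusion–exclusion: 279 − ⌊279/3⌋ − ⌊279/13⌋ − ⌊279/19⌋ + ⌊279/39⌋ + ⌊279/57⌋ + ⌊279/247⌋ − ⌊279/741⌋ = 163.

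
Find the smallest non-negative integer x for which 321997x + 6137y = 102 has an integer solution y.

gcd(321997, 6137) = 17 (Euclid: 321997 = 52·6137 + 2873; 6137 = 2·2873 + 391; 2873 = 7·391 + 136; 391 = 2·136 + 119; 136 = 1·119 + 17; 119 = 7·17 + 0), and 17 | 102.
Extended Euclid: 321997·(47) + 6137·(-2466) = 17. Scale by 6: x₀ = 282.
General solution x = x₀ + 361t; reducing mod 361 gives x = 282 (and y = -14796).

282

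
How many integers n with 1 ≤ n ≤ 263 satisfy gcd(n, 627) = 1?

627 = 3·11·19. Inclusion–exclusion on these primes:
263 − ⌊263/3⌋ − ⌊263/11⌋ − ⌊263/19⌋ + ⌊263/33⌋ + ⌊263/57⌋ + ⌊263/209⌋ − ⌊263/627⌋ = 152

152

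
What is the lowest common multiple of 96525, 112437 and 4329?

3432139425

96525 = 3³ · 5² · 11 · 13; 112437 = 3² · 13 · 31²; 4329 = 3² · 13 · 37
lcm takes max exponent of each prime: 3³ · 5² · 11 · 13 · 31² · 37 = 3432139425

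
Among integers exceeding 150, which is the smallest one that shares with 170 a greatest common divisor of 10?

160

gcd(m, 170) = 10 forces 10 | m; write m = 10s. Then gcd(10s, 10·17) = 10·gcd(s, 17), so need gcd(s, 17) = 1.
10s > 150 gives s ≥ 16. The least s ≥ 16 coprime to 17 is 16, so m = 10·16 = 160.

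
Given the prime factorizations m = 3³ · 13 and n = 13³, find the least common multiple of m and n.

max exponent per prime: 3³ · 13³ = 59319

59319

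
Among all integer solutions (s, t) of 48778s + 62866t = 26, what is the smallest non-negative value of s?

Reduce mod 62866: 48778s ≡ 26 (mod 62866). With g = gcd(48778, 62866) = 2 dividing 26, divide through: 24389s ≡ 13 (mod 31433).
Since gcd(24389, 31433) = 1, s ≡ 13·(24389)⁻¹ ≡ 4092 (mod 31433). Smallest non-negative: 4092.

4092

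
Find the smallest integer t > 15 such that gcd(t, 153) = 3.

Multiples of 3 above 15: 3·6, 3·7, … . Need the cofactor coprime to 153/3 = 51.
Checking s = 6, 7, … the first with gcd(s, 51) = 1 is s = 7, giving 21.

21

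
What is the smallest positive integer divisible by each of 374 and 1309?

2618

gcd first: 1309 = 3·374 + 187; 374 = 2·187 + 0 → gcd = 187
lcm = 374·1309/gcd = 489566/187 = 2618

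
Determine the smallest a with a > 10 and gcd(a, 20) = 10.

gcd(a, 20) = 10 forces 10 | a; write a = 10s. Then gcd(10s, 10·2) = 10·gcd(s, 2), so need gcd(s, 2) = 1.
10s > 10 gives s ≥ 2. The least s ≥ 2 coprime to 2 is 3, so a = 10·3 = 30.

30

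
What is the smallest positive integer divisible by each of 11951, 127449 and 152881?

lcm(11951, 127449) = 11951·127449/gcd = 1523142999/17 = 89596647
lcm(89596647, 152881) = 89596647·152881/gcd = 13697624990007/289 = 47396626263

47396626263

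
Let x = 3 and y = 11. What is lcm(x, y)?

max exponent per prime: 3 · 11 = 33

33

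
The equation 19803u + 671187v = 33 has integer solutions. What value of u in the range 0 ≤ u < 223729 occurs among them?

Reduce mod 671187: 19803u ≡ 33 (mod 671187). With g = gcd(19803, 671187) = 3 dividing 33, divide through: 6601u ≡ 11 (mod 223729).
Since gcd(6601, 223729) = 1, u ≡ 11·(6601)⁻¹ ≡ 177397 (mod 223729). Smallest non-negative: 177397.

177397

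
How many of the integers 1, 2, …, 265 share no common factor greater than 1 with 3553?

Prime factors of 3553: 11, 17, 19. Count integers ≤ 265 divisible by none of them.
By inclusion–exclusion: 265 − ⌊265/11⌋ − ⌊265/17⌋ − ⌊265/19⌋ + ⌊265/187⌋ + ⌊265/209⌋ + ⌊265/323⌋ − ⌊265/3553⌋ = 215.

215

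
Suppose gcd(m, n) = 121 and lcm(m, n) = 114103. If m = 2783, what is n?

4961

Using mn = gcd(m,n)·lcm(m,n) = 121·114103 = 13806463, we get n = 13806463/2783 = 4961.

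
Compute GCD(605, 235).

5

605 = 5 · 11²
235 = 5 · 47
Common: 5 = 5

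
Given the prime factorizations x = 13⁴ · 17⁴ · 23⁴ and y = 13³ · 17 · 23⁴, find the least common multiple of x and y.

max exponent per prime: 13⁴ · 17⁴ · 23⁴ = 667544833198321

667544833198321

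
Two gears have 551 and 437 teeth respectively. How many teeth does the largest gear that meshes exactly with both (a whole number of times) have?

19

551 = 19 · 29
437 = 19 · 23
Common: 19 = 19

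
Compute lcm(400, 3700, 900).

133200

lcm(400, 3700) = 400·3700/gcd = 1480000/100 = 14800
lcm(14800, 900) = 14800·900/gcd = 13320000/100 = 133200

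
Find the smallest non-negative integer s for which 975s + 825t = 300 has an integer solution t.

2

Reduce mod 825: 975s ≡ 300 (mod 825). With g = gcd(975, 825) = 75 dividing 300, divide through: 13s ≡ 4 (mod 11).
Since gcd(13, 11) = 1, s ≡ 4·(13)⁻¹ ≡ 2 (mod 11). Smallest non-negative: 2.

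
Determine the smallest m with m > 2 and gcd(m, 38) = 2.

38 = 2·19. Any m with gcd(m, 38) = 2 is a multiple of 2, say 2s, with s coprime to 19.
Need s > 2/2, so s ≥ 2. First s ≥ 2 with gcd(s, 19) = 1 is s = 2. Thus m = 2·2 = 4.

4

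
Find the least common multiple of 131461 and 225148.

gcd first: 225148 = 1·131461 + 93687; 131461 = 1·93687 + 37774; 93687 = 2·37774 + 18139; 37774 = 2·18139 + 1496; 18139 = 12·1496 + 187; 1496 = 8·187 + 0 → gcd = 187
lcm = 131461·225148/gcd = 29598181228/187 = 158279044

158279044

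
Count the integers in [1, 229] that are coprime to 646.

102

646 = 2·17·19. Inclusion–exclusion on these primes:
229 − ⌊229/2⌋ − ⌊229/17⌋ − ⌊229/19⌋ + ⌊229/34⌋ + ⌊229/38⌋ + ⌊229/323⌋ − ⌊229/646⌋ = 102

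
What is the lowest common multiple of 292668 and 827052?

20170971228

292668 = 2² · 3 · 29³; 827052 = 2² · 3 · 41³
max exponents: 2² · 3 · 29³ · 41³ = 20170971228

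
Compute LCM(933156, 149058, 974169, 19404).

933156 = 2² · 3² · 7² · 23²; 149058 = 2 · 3² · 7² · 13²; 974169 = 3² · 7² · 47²; 19404 = 2² · 3² · 7² · 11
lcm takes max exponent of each prime: 2² · 3² · 7² · 11 · 13² · 23² · 47² = 3832034041836

3832034041836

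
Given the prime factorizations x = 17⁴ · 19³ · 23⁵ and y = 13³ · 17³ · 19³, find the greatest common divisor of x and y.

min exponent per shared prime: 17³ · 19³ = 33698267

33698267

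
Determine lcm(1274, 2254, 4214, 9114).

117178698

1274 = 2 · 7² · 13; 2254 = 2 · 7² · 23; 4214 = 2 · 7² · 43; 9114 = 2 · 3 · 7² · 31
lcm takes max exponent of each prime: 2 · 3 · 7² · 13 · 23 · 31 · 43 = 117178698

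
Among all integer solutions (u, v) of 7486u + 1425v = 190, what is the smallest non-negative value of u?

Euclid: 7486 = 5·1425 + 361; 1425 = 3·361 + 342; 361 = 1·342 + 19; 342 = 18·19 + 0 → gcd = 19; 190 = 19·10.
Back-substitution yields 7486·(4) + 1425·(-21) = 19, so one solution is u = 4·10 = 40, v = -21·10 = -210.
Solutions in u differ by 1425/19 = 75; the one in [0, 75) is 40 mod 75 = 40.

40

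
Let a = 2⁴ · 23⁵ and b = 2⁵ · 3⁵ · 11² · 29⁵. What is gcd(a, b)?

16

min exponent per shared prime: 2⁴ = 16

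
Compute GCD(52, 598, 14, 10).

2

52 = 2² · 13; 598 = 2 · 13 · 23; 14 = 2 · 7; 10 = 2 · 5
gcd takes min exponent of each prime: 2 = 2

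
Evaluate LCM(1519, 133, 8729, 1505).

1519 = 7² · 31; 133 = 7 · 19; 8729 = 7 · 29 · 43; 1505 = 5 · 7 · 43
lcm takes max exponent of each prime: 5 · 7² · 19 · 29 · 31 · 43 = 179948335

179948335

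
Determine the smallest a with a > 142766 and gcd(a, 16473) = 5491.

153748

Multiples of 5491 above 142766: 5491·27, 5491·28, … . Need the cofactor coprime to 16473/5491 = 3.
Checking s = 27, 28, … the first with gcd(s, 3) = 1 is s = 28, giving 153748.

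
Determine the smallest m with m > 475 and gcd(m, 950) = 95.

665

Multiples of 95 above 475: 95·6, 95·7, … . Need the cofactor coprime to 950/95 = 10.
Checking s = 6, 7, … the first with gcd(s, 10) = 1 is s = 7, giving 665.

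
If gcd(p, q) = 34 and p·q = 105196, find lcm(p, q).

3094

Since gcd(p,q)·lcm(p,q) = pq, lcm = 105196/34 = 3094.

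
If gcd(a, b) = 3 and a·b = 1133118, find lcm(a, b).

377706

Since gcd(a,b)·lcm(a,b) = ab, lcm = 1133118/3 = 377706.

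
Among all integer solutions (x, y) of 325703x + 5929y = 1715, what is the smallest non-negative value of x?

gcd(325703, 5929) = 49 (Euclid: 325703 = 54·5929 + 5537; 5929 = 1·5537 + 392; 5537 = 14·392 + 49; 392 = 8·49 + 0), and 49 | 1715.
Extended Euclid: 325703·(15) + 5929·(-824) = 49. Scale by 35: x₀ = 525.
General solution x = x₀ + 121t; reducing mod 121 gives x = 41 (and y = -2252).

41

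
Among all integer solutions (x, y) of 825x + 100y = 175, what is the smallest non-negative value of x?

3

Euclid: 825 = 8·100 + 25; 100 = 4·25 + 0 → gcd = 25; 175 = 25·7.
Back-substitution yields 825·(1) + 100·(-8) = 25, so one solution is x = 1·7 = 7, y = -8·7 = -56.
Solutions in x differ by 100/25 = 4; the one in [0, 4) is 7 mod 4 = 3.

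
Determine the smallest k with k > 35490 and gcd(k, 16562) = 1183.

36673

16562 = 1183·14. Any k with gcd(k, 16562) = 1183 is a multiple of 1183, say 1183s, with s coprime to 14.
Need s > 35490/1183, so s ≥ 31. First s ≥ 31 with gcd(s, 14) = 1 is s = 31. Thus k = 1183·31 = 36673.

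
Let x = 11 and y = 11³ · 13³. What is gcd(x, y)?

11

min exponent per shared prime: 11 = 11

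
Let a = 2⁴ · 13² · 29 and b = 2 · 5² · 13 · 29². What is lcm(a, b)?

56851600

max exponent per prime: 2⁴ · 5² · 13² · 29² = 56851600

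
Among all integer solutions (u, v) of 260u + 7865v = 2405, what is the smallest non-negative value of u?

Euclid: 7865 = 30·260 + 65; 260 = 4·65 + 0 → gcd = 65; 2405 = 65·37.
Back-substitution yields 260·(-30) + 7865·(1) = 65, so one solution is u = -30·37 = -1110, v = 1·37 = 37.
Solutions in u differ by 7865/65 = 121; the one in [0, 121) is -1110 mod 121 = 100.

100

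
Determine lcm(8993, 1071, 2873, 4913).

8993 = 17 · 23²; 1071 = 3² · 7 · 17; 2873 = 13² · 17; 4913 = 17³
lcm takes max exponent of each prime: 3² · 7 · 13² · 17³ · 23² = 27671308119

27671308119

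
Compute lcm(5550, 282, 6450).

5550 = 2 · 3 · 5² · 37; 282 = 2 · 3 · 47; 6450 = 2 · 3 · 5² · 43
lcm takes max exponent of each prime: 2 · 3 · 5² · 37 · 43 · 47 = 11216550

11216550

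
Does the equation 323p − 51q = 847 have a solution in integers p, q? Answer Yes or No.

gcd(323, 51): 323 = 6·51 + 17; 51 = 3·17 + 0 → 17
17 does not divide 847, so a solution does not exist.

No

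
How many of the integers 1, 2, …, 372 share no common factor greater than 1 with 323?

Prime factors of 323: 17, 19. Count integers ≤ 372 divisible by none of them.
By inclusion–exclusion: 372 − ⌊372/17⌋ − ⌊372/19⌋ + ⌊372/323⌋ = 333.

333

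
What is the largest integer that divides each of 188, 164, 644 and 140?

188 = 2² · 47; 164 = 2² · 41; 644 = 2² · 7 · 23; 140 = 2² · 5 · 7
gcd takes min exponent of each prime: 2² = 4

4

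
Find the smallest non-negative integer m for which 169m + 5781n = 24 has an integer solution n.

5097

gcd(169, 5781) = 1 (Euclid: 5781 = 34·169 + 35; 169 = 4·35 + 29; 35 = 1·29 + 6; 29 = 4·6 + 5; 6 = 1·5 + 1; 5 = 5·1 + 0), and 1 | 24.
Extended Euclid: 169·(-992) + 5781·(29) = 1. Scale by 24: m₀ = -23808.
General solution m = m₀ + 5781t; reducing mod 5781 gives m = 5097 (and n = -149).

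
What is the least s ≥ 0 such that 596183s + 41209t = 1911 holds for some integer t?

gcd(596183, 41209) = 49 (Euclid: 596183 = 14·41209 + 19257; 41209 = 2·19257 + 2695; 19257 = 7·2695 + 392; 2695 = 6·392 + 343; 392 = 1·343 + 49; 343 = 7·49 + 0), and 49 | 1911.
Extended Euclid: 596183·(107) + 41209·(-1548) = 49. Scale by 39: s₀ = 4173.
General solution s = s₀ + 841k; reducing mod 841 gives s = 809 (and t = -11704).

809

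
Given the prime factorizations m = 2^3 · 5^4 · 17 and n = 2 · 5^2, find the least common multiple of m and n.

max exponent per prime: 2^3 · 5^4 · 17 = 85000

85000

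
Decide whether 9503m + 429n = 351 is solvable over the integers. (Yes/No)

Yes

gcd(9503, 429): 9503 = 22·429 + 65; 429 = 6·65 + 39; 65 = 1·39 + 26; 39 = 1·26 + 13; 26 = 2·13 + 0 → 13
13 divides 351, so a solution exists.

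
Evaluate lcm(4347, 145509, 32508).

lcm(4347, 145509) = 4347·145509/gcd = 632527623/21 = 30120363
lcm(30120363, 32508) = 30120363·32508/gcd = 979152760404/189 = 5180702436

5180702436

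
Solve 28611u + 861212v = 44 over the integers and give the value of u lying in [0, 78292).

74108

gcd(28611, 861212) = 11 (Euclid: 861212 = 30·28611 + 2882; 28611 = 9·2882 + 2673; 2882 = 1·2673 + 209; 2673 = 12·209 + 165; 209 = 1·165 + 44; 165 = 3·44 + 33; 44 = 1·33 + 11; 33 = 3·11 + 0), and 11 | 44.
Extended Euclid: 28611·(-20619) + 861212·(685) = 11. Scale by 4: u₀ = -82476.
General solution u = u₀ + 78292t; reducing mod 78292 gives u = 74108 (and v = -2462).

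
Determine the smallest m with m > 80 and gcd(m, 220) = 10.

90

220 = 10·22. Any m with gcd(m, 220) = 10 is a multiple of 10, say 10s, with s coprime to 22.
Need s > 80/10, so s ≥ 9. First s ≥ 9 with gcd(s, 22) = 1 is s = 9. Thus m = 10·9 = 90.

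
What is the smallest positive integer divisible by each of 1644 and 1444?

593484

gcd first: 1644 = 1·1444 + 200; 1444 = 7·200 + 44; 200 = 4·44 + 24; 44 = 1·24 + 20; 24 = 1·20 + 4; 20 = 5·4 + 0 → gcd = 4
lcm = 1644·1444/gcd = 2373936/4 = 593484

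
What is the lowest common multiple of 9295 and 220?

9295 = 5 · 11 · 13²; 220 = 2² · 5 · 11
max exponents: 2² · 5 · 11 · 13² = 37180

37180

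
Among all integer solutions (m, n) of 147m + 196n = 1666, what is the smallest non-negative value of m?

gcd(147, 196) = 49 (Euclid: 196 = 1·147 + 49; 147 = 3·49 + 0), and 49 | 1666.
Extended Euclid: 147·(-1) + 196·(1) = 49. Scale by 34: m₀ = -34.
General solution m = m₀ + 4t; reducing mod 4 gives m = 2 (and n = 7).

2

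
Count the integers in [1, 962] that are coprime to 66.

66 = 2·3·11. Inclusion–exclusion on these primes:
962 − ⌊962/2⌋ − ⌊962/3⌋ − ⌊962/11⌋ + ⌊962/6⌋ + ⌊962/22⌋ + ⌊962/33⌋ − ⌊962/66⌋ = 292

292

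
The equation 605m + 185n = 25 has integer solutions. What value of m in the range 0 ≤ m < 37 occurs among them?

gcd(605, 185) = 5 (Euclid: 605 = 3·185 + 50; 185 = 3·50 + 35; 50 = 1·35 + 15; 35 = 2·15 + 5; 15 = 3·5 + 0), and 5 | 25.
Extended Euclid: 605·(-11) + 185·(36) = 5. Scale by 5: m₀ = -55.
General solution m = m₀ + 37t; reducing mod 37 gives m = 19 (and n = -62).

19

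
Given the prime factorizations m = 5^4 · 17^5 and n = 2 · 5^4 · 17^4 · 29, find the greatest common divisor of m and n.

min exponent per shared prime: 5^4 · 17^4 = 52200625

52200625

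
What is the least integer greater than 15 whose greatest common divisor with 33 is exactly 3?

18

gcd(k, 33) = 3 forces 3 | k; write k = 3s. Then gcd(3s, 3·11) = 3·gcd(s, 11), so need gcd(s, 11) = 1.
3s > 15 gives s ≥ 6. The least s ≥ 6 coprime to 11 is 6, so k = 3·6 = 18.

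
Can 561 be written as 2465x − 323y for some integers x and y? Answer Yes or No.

By Bézout, 2465x − 323y = 561 has integer solutions iff gcd(2465, 323) | 561.
Euclid: 2465 = 7·323 + 204; 323 = 1·204 + 119; 204 = 1·119 + 85; 119 = 1·85 + 34; 85 = 2·34 + 17; 34 = 2·17 + 0. gcd = 17; 561 mod 17 = 0. Yes.

Yes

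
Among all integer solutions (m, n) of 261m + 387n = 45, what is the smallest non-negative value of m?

15

gcd(261, 387) = 9 (Euclid: 387 = 1·261 + 126; 261 = 2·126 + 9; 126 = 14·9 + 0), and 9 | 45.
Extended Euclid: 261·(3) + 387·(-2) = 9. Scale by 5: m₀ = 15.
General solution m = m₀ + 43t; reducing mod 43 gives m = 15 (and n = -10).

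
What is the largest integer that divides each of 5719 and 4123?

133

5719 = 7 · 19 · 43
4123 = 7 · 19 · 31
Common: 7 · 19 = 133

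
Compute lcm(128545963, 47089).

128545963 = 7² · 13² · 19² · 43; 47089 = 7² · 31²
max exponents: 7² · 13² · 19² · 31² · 43 = 123532670443

123532670443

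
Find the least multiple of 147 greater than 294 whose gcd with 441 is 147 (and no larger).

588

Multiples of 147 above 294: 147·3, 147·4, … . Need the cofactor coprime to 441/147 = 3.
Checking s = 3, 4, … the first with gcd(s, 3) = 1 is s = 4, giving 588.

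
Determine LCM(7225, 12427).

7225 = 5² · 17²; 12427 = 17² · 43
max exponents: 5² · 17² · 43 = 310675

310675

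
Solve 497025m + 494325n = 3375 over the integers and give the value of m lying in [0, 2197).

Reduce mod 494325: 497025m ≡ 3375 (mod 494325). With g = gcd(497025, 494325) = 225 dividing 3375, divide through: 2209m ≡ 15 (mod 2197).
Since gcd(2209, 2197) = 1, m ≡ 15·(2209)⁻¹ ≡ 1649 (mod 2197). Smallest non-negative: 1649.

1649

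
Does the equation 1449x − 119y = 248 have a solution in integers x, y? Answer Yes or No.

No

gcd(1449, 119): 1449 = 12·119 + 21; 119 = 5·21 + 14; 21 = 1·14 + 7; 14 = 2·7 + 0 → 7
7 does not divide 248, so a solution does not exist.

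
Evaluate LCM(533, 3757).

gcd first: 3757 = 7·533 + 26; 533 = 20·26 + 13; 26 = 2·13 + 0 → gcd = 13
lcm = 533·3757/gcd = 2002481/13 = 154037

154037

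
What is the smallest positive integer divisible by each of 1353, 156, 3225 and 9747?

245730642300

1353 = 3 · 11 · 41; 156 = 2² · 3 · 13; 3225 = 3 · 5² · 43; 9747 = 3³ · 19²
lcm takes max exponent of each prime: 2² · 3³ · 5² · 11 · 13 · 19² · 41 · 43 = 245730642300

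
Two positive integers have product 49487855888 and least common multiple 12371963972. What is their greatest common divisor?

From gcd × lcm = mn: gcd = 49487855888 / 12371963972 = 4.

4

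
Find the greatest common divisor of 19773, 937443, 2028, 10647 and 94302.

19773 = 3² · 13³; 937443 = 3 · 13² · 43²; 2028 = 2² · 3 · 13²; 10647 = 3² · 7 · 13²; 94302 = 2 · 3² · 13² · 31
gcd takes min exponent of each prime: 3 · 13² = 507

507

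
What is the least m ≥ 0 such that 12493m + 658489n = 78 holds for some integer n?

Reduce mod 658489: 12493m ≡ 78 (mod 658489). With g = gcd(12493, 658489) = 13 dividing 78, divide through: 961m ≡ 6 (mod 50653).
Since gcd(961, 50653) = 1, m ≡ 6·(961)⁻¹ ≡ 13388 (mod 50653). Smallest non-negative: 13388.

13388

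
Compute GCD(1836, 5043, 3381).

gcd(1836, 5043): 5043 = 2·1836 + 1371; 1836 = 1·1371 + 465; 1371 = 2·465 + 441; 465 = 1·441 + 24; 441 = 18·24 + 9; 24 = 2·9 + 6; 9 = 1·6 + 3; 6 = 2·3 + 0 → 3
gcd(3, 3381): 3381 = 1127·3 + 0 → 3

3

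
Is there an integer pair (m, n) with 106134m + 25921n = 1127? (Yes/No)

By Bézout, 106134m + 25921n = 1127 has integer solutions iff gcd(106134, 25921) | 1127.
Euclid: 106134 = 4·25921 + 2450; 25921 = 10·2450 + 1421; 2450 = 1·1421 + 1029; 1421 = 1·1029 + 392; 1029 = 2·392 + 245; 392 = 1·245 + 147; 245 = 1·147 + 98; 147 = 1·98 + 49; 98 = 2·49 + 0. gcd = 49; 1127 mod 49 = 0. Yes.

Yes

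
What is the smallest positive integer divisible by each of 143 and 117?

143 = 11 · 13; 117 = 3² · 13
max exponents: 3² · 11 · 13 = 1287

1287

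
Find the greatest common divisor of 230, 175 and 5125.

5

230 = 2 · 5 · 23; 175 = 5² · 7; 5125 = 5³ · 41
gcd takes min exponent of each prime: 5 = 5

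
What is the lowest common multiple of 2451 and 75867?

3262281

gcd first: 75867 = 30·2451 + 2337; 2451 = 1·2337 + 114; 2337 = 20·114 + 57; 114 = 2·57 + 0 → gcd = 57
lcm = 2451·75867/gcd = 185950017/57 = 3262281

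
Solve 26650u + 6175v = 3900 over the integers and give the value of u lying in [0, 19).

2

Reduce mod 6175: 26650u ≡ 3900 (mod 6175). With g = gcd(26650, 6175) = 325 dividing 3900, divide through: 82u ≡ 12 (mod 19).
Since gcd(82, 19) = 1, u ≡ 12·(82)⁻¹ ≡ 2 (mod 19). Smallest non-negative: 2.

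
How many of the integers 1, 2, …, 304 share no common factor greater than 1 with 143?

256

143 = 11·13. Inclusion–exclusion on these primes:
304 − ⌊304/11⌋ − ⌊304/13⌋ + ⌊304/143⌋ = 256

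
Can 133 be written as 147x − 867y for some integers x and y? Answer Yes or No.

gcd(147, 867): 867 = 5·147 + 132; 147 = 1·132 + 15; 132 = 8·15 + 12; 15 = 1·12 + 3; 12 = 4·3 + 0 → 3
3 does not divide 133, so a solution does not exist.

No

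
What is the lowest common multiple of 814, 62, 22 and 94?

1185998

lcm(814, 62) = 814·62/gcd = 50468/2 = 25234
lcm(25234, 22) = 25234·22/gcd = 555148/22 = 25234
lcm(25234, 94) = 25234·94/gcd = 2371996/2 = 1185998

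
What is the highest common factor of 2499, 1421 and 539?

2499 = 3 · 7² · 17; 1421 = 7² · 29; 539 = 7² · 11
gcd takes min exponent of each prime: 7² = 49

49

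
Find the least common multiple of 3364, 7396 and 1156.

lcm(3364, 7396) = 3364·7396/gcd = 24880144/4 = 6220036
lcm(6220036, 1156) = 6220036·1156/gcd = 7190361616/4 = 1797590404

1797590404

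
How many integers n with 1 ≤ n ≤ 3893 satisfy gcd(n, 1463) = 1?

Prime factors of 1463: 7, 11, 19. Count integers ≤ 3893 divisible by none of them.
By inclusion–exclusion: 3893 − ⌊3893/7⌋ − ⌊3893/11⌋ − ⌊3893/19⌋ + ⌊3893/77⌋ + ⌊3893/133⌋ + ⌊3893/209⌋ − ⌊3893/1463⌋ = 2875.

2875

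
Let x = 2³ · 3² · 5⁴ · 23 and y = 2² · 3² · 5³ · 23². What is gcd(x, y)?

103500

min exponent per shared prime: 2² · 3² · 5³ · 23 = 103500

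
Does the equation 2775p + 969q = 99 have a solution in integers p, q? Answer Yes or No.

gcd(2775, 969): 2775 = 2·969 + 837; 969 = 1·837 + 132; 837 = 6·132 + 45; 132 = 2·45 + 42; 45 = 1·42 + 3; 42 = 14·3 + 0 → 3
3 divides 99, so a solution exists.

Yes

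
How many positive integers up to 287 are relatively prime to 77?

Prime factors of 77: 7, 11. Count integers ≤ 287 divisible by none of them.
By inclusion–exclusion: 287 − ⌊287/7⌋ − ⌊287/11⌋ + ⌊287/77⌋ = 223.

223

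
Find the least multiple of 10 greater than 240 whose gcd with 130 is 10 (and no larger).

250

Multiples of 10 above 240: 10·25, 10·26, … . Need the cofactor coprime to 130/10 = 13.
Checking s = 25, 26, … the first with gcd(s, 13) = 1 is s = 25, giving 250.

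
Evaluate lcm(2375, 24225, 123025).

lcm(2375, 24225) = 2375·24225/gcd = 57534375/475 = 121125
lcm(121125, 123025) = 121125·123025/gcd = 14901403125/475 = 31371375

31371375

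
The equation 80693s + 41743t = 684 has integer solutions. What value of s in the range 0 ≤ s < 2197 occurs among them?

Euclid: 80693 = 1·41743 + 38950; 41743 = 1·38950 + 2793; 38950 = 13·2793 + 2641; 2793 = 1·2641 + 152; 2641 = 17·152 + 57; 152 = 2·57 + 38; 57 = 1·38 + 19; 38 = 2·19 + 0 → gcd = 19; 684 = 19·36.
Back-substitution yields 80693·(822) + 41743·(-1589) = 19, so one solution is s = 822·36 = 29592, t = -1589·36 = -57204.
Solutions in s differ by 41743/19 = 2197; the one in [0, 2197) is 29592 mod 2197 = 1031.

1031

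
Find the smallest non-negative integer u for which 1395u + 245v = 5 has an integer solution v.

Reduce mod 245: 1395u ≡ 5 (mod 245). With g = gcd(1395, 245) = 5 dividing 5, divide through: 279u ≡ 1 (mod 49).
Since gcd(279, 49) = 1, u ≡ 1·(279)⁻¹ ≡ 13 (mod 49). Smallest non-negative: 13.

13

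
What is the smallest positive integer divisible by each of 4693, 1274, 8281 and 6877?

4693 = 13 · 19²; 1274 = 2 · 7² · 13; 8281 = 7² · 13²; 6877 = 13 · 23²
lcm takes max exponent of each prime: 2 · 7² · 13² · 19² · 23² = 3162828578

3162828578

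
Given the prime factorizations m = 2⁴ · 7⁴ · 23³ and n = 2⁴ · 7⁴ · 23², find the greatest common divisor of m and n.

min exponent per shared prime: 2⁴ · 7⁴ · 23² = 20322064

20322064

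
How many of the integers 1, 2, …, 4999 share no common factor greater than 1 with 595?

3226

595 = 5·7·17. Inclusion–exclusion on these primes:
4999 − ⌊4999/5⌋ − ⌊4999/7⌋ − ⌊4999/17⌋ + ⌊4999/35⌋ + ⌊4999/85⌋ + ⌊4999/119⌋ − ⌊4999/595⌋ = 3226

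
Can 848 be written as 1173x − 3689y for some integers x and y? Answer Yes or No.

gcd(1173, 3689): 3689 = 3·1173 + 170; 1173 = 6·170 + 153; 170 = 1·153 + 17; 153 = 9·17 + 0 → 17
17 does not divide 848, so a solution does not exist.

No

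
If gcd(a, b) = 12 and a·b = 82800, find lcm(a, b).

For any two positive integers, gcd × lcm equals their product. Hence lcm = 82800 / 12 = 6900.

6900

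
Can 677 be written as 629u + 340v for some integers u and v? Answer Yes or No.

By Bézout, 629u + 340v = 677 has integer solutions iff gcd(629, 340) | 677.
Euclid: 629 = 1·340 + 289; 340 = 1·289 + 51; 289 = 5·51 + 34; 51 = 1·34 + 17; 34 = 2·17 + 0. gcd = 17; 677 mod 17 = 14. No.

No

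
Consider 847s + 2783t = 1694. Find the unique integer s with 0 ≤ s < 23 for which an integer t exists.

2

gcd(847, 2783) = 121 (Euclid: 2783 = 3·847 + 242; 847 = 3·242 + 121; 242 = 2·121 + 0), and 121 | 1694.
Extended Euclid: 847·(10) + 2783·(-3) = 121. Scale by 14: s₀ = 140.
General solution s = s₀ + 23k; reducing mod 23 gives s = 2 (and t = 0).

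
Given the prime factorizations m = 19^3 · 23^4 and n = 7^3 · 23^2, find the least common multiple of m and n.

658364290717

max exponent per prime: 7^3 · 19^3 · 23^4 = 658364290717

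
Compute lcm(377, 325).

9425

gcd first: 377 = 1·325 + 52; 325 = 6·52 + 13; 52 = 4·13 + 0 → gcd = 13
lcm = 377·325/gcd = 122525/13 = 9425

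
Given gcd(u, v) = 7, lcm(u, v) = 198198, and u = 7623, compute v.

182

Using uv = gcd(u,v)·lcm(u,v) = 7·198198 = 1387386, we get v = 1387386/7623 = 182.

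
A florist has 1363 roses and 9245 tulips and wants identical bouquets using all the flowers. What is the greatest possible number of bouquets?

1

1363 = 29 · 47
9245 = 5 · 43²
Common: 1 = 1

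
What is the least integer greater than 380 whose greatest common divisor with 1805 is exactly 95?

gcd(x, 1805) = 95 forces 95 | x; write x = 95s. Then gcd(95s, 95·19) = 95·gcd(s, 19), so need gcd(s, 19) = 1.
95s > 380 gives s ≥ 5. The least s ≥ 5 coprime to 19 is 5, so x = 95·5 = 475.

475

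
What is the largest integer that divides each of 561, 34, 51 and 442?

gcd(561, 34): 561 = 16·34 + 17; 34 = 2·17 + 0 → 17
gcd(17, 51): 51 = 3·17 + 0 → 17
gcd(17, 442): 442 = 26·17 + 0 → 17

17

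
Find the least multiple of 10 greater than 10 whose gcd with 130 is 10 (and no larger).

20

130 = 10·13. Any m with gcd(m, 130) = 10 is a multiple of 10, say 10s, with s coprime to 13.
Need s > 10/10, so s ≥ 2. First s ≥ 2 with gcd(s, 13) = 1 is s = 2. Thus m = 10·2 = 20.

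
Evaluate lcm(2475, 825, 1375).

12375

lcm(2475, 825) = 2475·825/gcd = 2041875/825 = 2475
lcm(2475, 1375) = 2475·1375/gcd = 3403125/275 = 12375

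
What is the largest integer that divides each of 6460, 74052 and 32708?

68

6460 = 2² · 5 · 17 · 19; 74052 = 2² · 3² · 11² · 17; 32708 = 2² · 13 · 17 · 37
gcd takes min exponent of each prime: 2² · 17 = 68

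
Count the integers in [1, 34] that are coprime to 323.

31

323 = 17·19. Inclusion–exclusion on these primes:
34 − ⌊34/17⌋ − ⌊34/19⌋ + ⌊34/323⌋ = 31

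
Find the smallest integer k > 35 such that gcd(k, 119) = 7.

119 = 7·17. Any k with gcd(k, 119) = 7 is a multiple of 7, say 7s, with s coprime to 17.
Need s > 35/7, so s ≥ 6. First s ≥ 6 with gcd(s, 17) = 1 is s = 6. Thus k = 7·6 = 42.

42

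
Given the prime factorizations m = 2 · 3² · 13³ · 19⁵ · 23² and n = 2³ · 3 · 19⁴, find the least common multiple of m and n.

max exponent per prime: 2³ · 3² · 13³ · 19⁵ · 23² = 207198320190264

207198320190264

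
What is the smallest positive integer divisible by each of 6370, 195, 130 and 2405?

707070

lcm(6370, 195) = 6370·195/gcd = 1242150/65 = 19110
lcm(19110, 130) = 19110·130/gcd = 2484300/130 = 19110
lcm(19110, 2405) = 19110·2405/gcd = 45959550/65 = 707070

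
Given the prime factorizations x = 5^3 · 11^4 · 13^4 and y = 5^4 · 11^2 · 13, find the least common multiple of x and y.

max exponent per prime: 5^4 · 11^4 · 13^4 = 261351000625

261351000625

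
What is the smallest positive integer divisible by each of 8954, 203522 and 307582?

8954 = 2 · 11² · 37; 203522 = 2 · 11² · 29²; 307582 = 2 · 11² · 31 · 41
lcm takes max exponent of each prime: 2 · 11² · 29² · 31 · 37 · 41 = 9571029094

9571029094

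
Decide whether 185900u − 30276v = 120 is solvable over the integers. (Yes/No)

Yes

By Bézout, 185900u − 30276v = 120 has integer solutions iff gcd(185900, 30276) | 120.
Euclid: 185900 = 6·30276 + 4244; 30276 = 7·4244 + 568; 4244 = 7·568 + 268; 568 = 2·268 + 32; 268 = 8·32 + 12; 32 = 2·12 + 8; 12 = 1·8 + 4; 8 = 2·4 + 0. gcd = 4; 120 mod 4 = 0. Yes.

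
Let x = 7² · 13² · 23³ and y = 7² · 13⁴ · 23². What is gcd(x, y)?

min exponent per shared prime: 7² · 13² · 23² = 4380649

4380649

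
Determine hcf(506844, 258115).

506844 = 2² · 3³ · 13 · 19²
258115 = 5 · 11 · 13 · 19²
Common: 13 · 19² = 4693

4693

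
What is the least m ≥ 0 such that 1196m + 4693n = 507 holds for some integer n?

177

gcd(1196, 4693) = 13 (Euclid: 4693 = 3·1196 + 1105; 1196 = 1·1105 + 91; 1105 = 12·91 + 13; 91 = 7·13 + 0), and 13 | 507.
Extended Euclid: 1196·(-51) + 4693·(13) = 13. Scale by 39: m₀ = -1989.
General solution m = m₀ + 361t; reducing mod 361 gives m = 177 (and n = -45).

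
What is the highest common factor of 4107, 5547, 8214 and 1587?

4107 = 3 · 37²; 5547 = 3 · 43²; 8214 = 2 · 3 · 37²; 1587 = 3 · 23²
gcd takes min exponent of each prime: 3 = 3

3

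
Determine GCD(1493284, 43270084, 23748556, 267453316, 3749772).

676

gcd(1493284, 43270084): 43270084 = 28·1493284 + 1458132; 1493284 = 1·1458132 + 35152; 1458132 = 41·35152 + 16900; 35152 = 2·16900 + 1352; 16900 = 12·1352 + 676; 1352 = 2·676 + 0 → 676
gcd(676, 23748556): 23748556 = 35131·676 + 0 → 676
gcd(676, 267453316): 267453316 = 395641·676 + 0 → 676
gcd(676, 3749772): 3749772 = 5547·676 + 0 → 676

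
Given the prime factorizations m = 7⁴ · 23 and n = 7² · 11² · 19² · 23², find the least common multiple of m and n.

55480504849

max exponent per prime: 7⁴ · 11² · 19² · 23² = 55480504849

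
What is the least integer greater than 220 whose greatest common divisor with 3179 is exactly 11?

3179 = 11·289. Any a with gcd(a, 3179) = 11 is a multiple of 11, say 11s, with s coprime to 289.
Need s > 220/11, so s ≥ 21. First s ≥ 21 with gcd(s, 289) = 1 is s = 21. Thus a = 11·21 = 231.

231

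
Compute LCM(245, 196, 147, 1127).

67620

lcm(245, 196) = 245·196/gcd = 48020/49 = 980
lcm(980, 147) = 980·147/gcd = 144060/49 = 2940
lcm(2940, 1127) = 2940·1127/gcd = 3313380/49 = 67620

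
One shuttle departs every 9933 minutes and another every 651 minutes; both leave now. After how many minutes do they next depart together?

gcd first: 9933 = 15·651 + 168; 651 = 3·168 + 147; 168 = 1·147 + 21; 147 = 7·21 + 0 → gcd = 21
lcm = 9933·651/gcd = 6466383/21 = 307923

307923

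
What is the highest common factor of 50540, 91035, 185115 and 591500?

gcd(50540, 91035): 91035 = 1·50540 + 40495; 50540 = 1·40495 + 10045; 40495 = 4·10045 + 315; 10045 = 31·315 + 280; 315 = 1·280 + 35; 280 = 8·35 + 0 → 35
gcd(35, 185115): 185115 = 5289·35 + 0 → 35
gcd(35, 591500): 591500 = 16900·35 + 0 → 35

35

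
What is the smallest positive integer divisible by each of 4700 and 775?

145700

4700 = 2² · 5² · 47; 775 = 5² · 31
max exponents: 2² · 5² · 31 · 47 = 145700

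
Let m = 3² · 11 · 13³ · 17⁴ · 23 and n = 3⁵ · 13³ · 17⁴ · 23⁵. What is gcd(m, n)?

37983596859

min exponent per shared prime: 3² · 13³ · 17⁴ · 23 = 37983596859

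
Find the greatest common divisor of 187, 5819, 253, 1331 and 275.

11

gcd(187, 5819): 5819 = 31·187 + 22; 187 = 8·22 + 11; 22 = 2·11 + 0 → 11
gcd(11, 253): 253 = 23·11 + 0 → 11
gcd(11, 1331): 1331 = 121·11 + 0 → 11
gcd(11, 275): 275 = 25·11 + 0 → 11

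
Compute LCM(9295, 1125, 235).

98294625

9295 = 5 · 11 · 13²; 1125 = 3² · 5³; 235 = 5 · 47
lcm takes max exponent of each prime: 3² · 5³ · 11 · 13² · 47 = 98294625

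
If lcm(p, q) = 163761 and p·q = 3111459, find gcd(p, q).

19

gcd·lcm = product, so gcd = 3111459/163761 = 19.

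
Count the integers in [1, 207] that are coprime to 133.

133 = 7·19. Inclusion–exclusion on these primes:
207 − ⌊207/7⌋ − ⌊207/19⌋ + ⌊207/133⌋ = 169

169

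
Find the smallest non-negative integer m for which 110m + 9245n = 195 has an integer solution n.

422

gcd(110, 9245) = 5 (Euclid: 9245 = 84·110 + 5; 110 = 22·5 + 0), and 5 | 195.
Extended Euclid: 110·(-84) + 9245·(1) = 5. Scale by 39: m₀ = -3276.
General solution m = m₀ + 1849t; reducing mod 1849 gives m = 422 (and n = -5).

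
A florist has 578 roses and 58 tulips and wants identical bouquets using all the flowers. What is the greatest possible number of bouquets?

578 = 2 · 17²
58 = 2 · 29
Common: 2 = 2

2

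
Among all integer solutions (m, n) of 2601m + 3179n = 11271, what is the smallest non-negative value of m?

8

Reduce mod 3179: 2601m ≡ 11271 (mod 3179). With g = gcd(2601, 3179) = 289 dividing 11271, divide through: 9m ≡ 39 (mod 11).
Since gcd(9, 11) = 1, m ≡ 39·(9)⁻¹ ≡ 8 (mod 11). Smallest non-negative: 8.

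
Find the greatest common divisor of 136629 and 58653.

171

136629 = 3² · 17 · 19 · 47
58653 = 3² · 7³ · 19
Common: 3² · 19 = 171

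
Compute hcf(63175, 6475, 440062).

gcd(63175, 6475): 63175 = 9·6475 + 4900; 6475 = 1·4900 + 1575; 4900 = 3·1575 + 175; 1575 = 9·175 + 0 → 175
gcd(175, 440062): 440062 = 2514·175 + 112; 175 = 1·112 + 63; 112 = 1·63 + 49; 63 = 1·49 + 14; 49 = 3·14 + 7; 14 = 2·7 + 0 → 7

7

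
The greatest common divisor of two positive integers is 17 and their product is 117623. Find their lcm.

Since gcd(a,b)·lcm(a,b) = ab, lcm = 117623/17 = 6919.

6919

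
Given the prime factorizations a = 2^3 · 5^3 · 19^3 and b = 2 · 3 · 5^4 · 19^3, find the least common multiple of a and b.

max exponent per prime: 2^3 · 3 · 5^4 · 19^3 = 102885000

102885000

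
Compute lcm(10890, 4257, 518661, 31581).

71144729370

lcm(10890, 4257) = 10890·4257/gcd = 46358730/99 = 468270
lcm(468270, 518661) = 468270·518661/gcd = 242873386470/99 = 2453266530
lcm(2453266530, 31581) = 2453266530·31581/gcd = 77476610283930/1089 = 71144729370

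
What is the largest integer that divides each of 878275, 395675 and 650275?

475

878275 = 5² · 19 · 43²; 395675 = 5² · 7² · 17 · 19; 650275 = 5² · 19 · 37²
gcd takes min exponent of each prime: 5² · 19 = 475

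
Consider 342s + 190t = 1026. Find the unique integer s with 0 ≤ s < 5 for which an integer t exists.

3

Reduce mod 190: 342s ≡ 1026 (mod 190). With g = gcd(342, 190) = 38 dividing 1026, divide through: 9s ≡ 27 (mod 5).
Since gcd(9, 5) = 1, s ≡ 27·(9)⁻¹ ≡ 3 (mod 5). Smallest non-negative: 3.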